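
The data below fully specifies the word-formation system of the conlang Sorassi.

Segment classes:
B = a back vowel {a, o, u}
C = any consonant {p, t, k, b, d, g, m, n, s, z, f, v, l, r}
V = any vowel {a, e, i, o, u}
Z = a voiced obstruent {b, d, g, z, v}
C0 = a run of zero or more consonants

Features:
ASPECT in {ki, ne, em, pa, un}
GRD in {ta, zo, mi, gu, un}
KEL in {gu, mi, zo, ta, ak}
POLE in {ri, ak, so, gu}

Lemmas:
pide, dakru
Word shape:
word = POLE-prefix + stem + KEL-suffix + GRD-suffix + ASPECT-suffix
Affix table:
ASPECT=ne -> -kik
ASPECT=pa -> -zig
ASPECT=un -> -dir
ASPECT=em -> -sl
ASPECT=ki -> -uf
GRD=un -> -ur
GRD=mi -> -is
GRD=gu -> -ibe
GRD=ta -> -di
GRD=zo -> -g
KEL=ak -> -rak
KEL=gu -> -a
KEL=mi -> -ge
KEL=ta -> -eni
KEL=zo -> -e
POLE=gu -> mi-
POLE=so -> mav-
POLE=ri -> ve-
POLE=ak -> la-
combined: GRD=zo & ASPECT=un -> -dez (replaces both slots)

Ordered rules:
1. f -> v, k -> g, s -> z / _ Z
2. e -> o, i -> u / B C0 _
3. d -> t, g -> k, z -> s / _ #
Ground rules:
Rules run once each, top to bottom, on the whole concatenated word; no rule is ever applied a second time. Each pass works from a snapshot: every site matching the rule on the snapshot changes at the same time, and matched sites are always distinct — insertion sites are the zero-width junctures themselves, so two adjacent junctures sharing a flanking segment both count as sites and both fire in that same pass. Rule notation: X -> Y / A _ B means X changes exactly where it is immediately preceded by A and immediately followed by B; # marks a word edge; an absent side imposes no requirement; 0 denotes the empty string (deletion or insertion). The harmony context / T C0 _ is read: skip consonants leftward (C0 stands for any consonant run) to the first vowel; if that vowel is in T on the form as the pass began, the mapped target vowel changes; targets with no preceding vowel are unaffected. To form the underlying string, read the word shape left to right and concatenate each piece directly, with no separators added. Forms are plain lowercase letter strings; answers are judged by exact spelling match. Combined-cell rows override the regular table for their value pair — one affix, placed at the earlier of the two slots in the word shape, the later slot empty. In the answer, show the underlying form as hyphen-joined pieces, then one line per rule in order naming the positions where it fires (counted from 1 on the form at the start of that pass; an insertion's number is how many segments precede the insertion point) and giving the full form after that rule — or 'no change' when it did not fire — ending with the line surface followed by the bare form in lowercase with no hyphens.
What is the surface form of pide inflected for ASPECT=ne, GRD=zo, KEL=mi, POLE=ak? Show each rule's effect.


underlying: la-pide-ge-g-kik
1. f -> v, k -> g, s -> z / _ Z: no change
2. e -> o, i -> u / B C0 _: fires at position(s) 4: lapudegegkik
3. d -> t, g -> k, z -> s / _ #: no change
surface: lapudegegkik


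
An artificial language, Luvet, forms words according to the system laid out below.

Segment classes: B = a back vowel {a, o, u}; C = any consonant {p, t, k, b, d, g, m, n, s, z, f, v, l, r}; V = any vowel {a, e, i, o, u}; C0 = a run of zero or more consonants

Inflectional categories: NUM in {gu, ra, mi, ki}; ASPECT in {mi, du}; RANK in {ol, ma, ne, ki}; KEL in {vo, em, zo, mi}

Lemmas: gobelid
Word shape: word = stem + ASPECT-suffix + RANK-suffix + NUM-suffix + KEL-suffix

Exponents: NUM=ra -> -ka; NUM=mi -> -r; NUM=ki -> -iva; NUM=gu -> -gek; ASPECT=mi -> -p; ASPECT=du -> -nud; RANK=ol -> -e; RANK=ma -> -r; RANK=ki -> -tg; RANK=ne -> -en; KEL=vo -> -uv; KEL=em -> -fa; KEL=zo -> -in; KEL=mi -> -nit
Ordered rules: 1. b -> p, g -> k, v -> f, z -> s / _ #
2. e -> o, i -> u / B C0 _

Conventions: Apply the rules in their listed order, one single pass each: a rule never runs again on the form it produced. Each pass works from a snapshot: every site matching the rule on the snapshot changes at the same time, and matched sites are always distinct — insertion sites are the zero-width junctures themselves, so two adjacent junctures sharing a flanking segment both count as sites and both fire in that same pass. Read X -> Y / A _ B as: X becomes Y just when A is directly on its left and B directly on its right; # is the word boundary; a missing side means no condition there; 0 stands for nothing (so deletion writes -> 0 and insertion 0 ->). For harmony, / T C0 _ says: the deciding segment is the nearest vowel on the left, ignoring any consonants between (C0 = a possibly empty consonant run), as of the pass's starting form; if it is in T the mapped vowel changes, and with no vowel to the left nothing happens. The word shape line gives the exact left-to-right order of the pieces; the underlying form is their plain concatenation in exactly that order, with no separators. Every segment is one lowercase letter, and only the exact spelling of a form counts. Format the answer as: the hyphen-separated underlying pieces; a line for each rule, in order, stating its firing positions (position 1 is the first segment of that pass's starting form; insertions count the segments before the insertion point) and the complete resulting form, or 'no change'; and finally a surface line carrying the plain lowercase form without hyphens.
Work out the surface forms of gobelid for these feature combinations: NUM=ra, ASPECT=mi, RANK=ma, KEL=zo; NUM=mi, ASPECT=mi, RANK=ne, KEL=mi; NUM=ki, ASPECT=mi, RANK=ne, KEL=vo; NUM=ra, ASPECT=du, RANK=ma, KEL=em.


cell NUM=ra, ASPECT=mi, RANK=ma, KEL=zo:
underlying: gobelid-p-r-ka-in
1. b -> p, g -> k, v -> f, z -> s / _ #: no change
2. e -> o, i -> u / B C0 _: fires at position(s) 4, 12: gobolidprkaun
surface: gobolidprkaun

cell NUM=mi, ASPECT=mi, RANK=ne, KEL=mi:
underlying: gobelid-p-en-r-nit
1. b -> p, g -> k, v -> f, z -> s / _ #: no change
2. e -> o, i -> u / B C0 _: fires at position(s) 4: gobolidpenrnit
surface: gobolidpenrnit

cell NUM=ki, ASPECT=mi, RANK=ne, KEL=vo:
underlying: gobelid-p-en-iva-uv
1. b -> p, g -> k, v -> f, z -> s / _ #: fires at position(s) 15: gobelidpenivauf
2. e -> o, i -> u / B C0 _: fires at position(s) 4: gobolidpenivauf
surface: gobolidpenivauf

cell NUM=ra, ASPECT=du, RANK=ma, KEL=em:
underlying: gobelid-nud-r-ka-fa
1. b -> p, g -> k, v -> f, z -> s / _ #: no change
2. e -> o, i -> u / B C0 _: fires at position(s) 4: gobolidnudrkafa
surface: gobolidnudrkafa


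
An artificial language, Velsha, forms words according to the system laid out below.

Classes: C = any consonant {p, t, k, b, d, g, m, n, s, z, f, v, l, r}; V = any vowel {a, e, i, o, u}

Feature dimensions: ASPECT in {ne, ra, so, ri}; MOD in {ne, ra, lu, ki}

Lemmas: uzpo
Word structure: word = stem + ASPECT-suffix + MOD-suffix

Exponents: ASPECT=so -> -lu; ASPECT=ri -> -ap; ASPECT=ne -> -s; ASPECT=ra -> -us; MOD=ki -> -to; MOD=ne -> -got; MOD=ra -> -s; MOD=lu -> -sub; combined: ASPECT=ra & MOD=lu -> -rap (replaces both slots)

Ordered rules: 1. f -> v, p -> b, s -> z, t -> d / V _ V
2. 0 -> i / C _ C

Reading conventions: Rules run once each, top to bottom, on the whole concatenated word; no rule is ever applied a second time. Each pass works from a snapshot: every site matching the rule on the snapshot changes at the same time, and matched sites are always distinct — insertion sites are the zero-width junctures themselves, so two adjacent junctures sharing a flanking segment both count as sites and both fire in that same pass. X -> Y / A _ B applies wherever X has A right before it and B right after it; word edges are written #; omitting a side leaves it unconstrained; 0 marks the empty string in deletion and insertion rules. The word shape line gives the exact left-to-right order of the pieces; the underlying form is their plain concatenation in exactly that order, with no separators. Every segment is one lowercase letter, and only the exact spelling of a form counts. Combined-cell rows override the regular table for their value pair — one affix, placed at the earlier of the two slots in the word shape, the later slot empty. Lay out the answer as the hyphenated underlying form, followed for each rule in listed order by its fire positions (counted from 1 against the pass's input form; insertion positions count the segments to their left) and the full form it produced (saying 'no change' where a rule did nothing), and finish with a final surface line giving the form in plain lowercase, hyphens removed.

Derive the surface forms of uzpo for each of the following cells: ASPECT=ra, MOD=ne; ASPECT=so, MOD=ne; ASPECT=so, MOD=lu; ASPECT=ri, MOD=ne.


cell ASPECT=ra, MOD=ne:
underlying: uzpo-us-got
1. f -> v, p -> b, s -> z, t -> d / V _ V: no change
2. 0 -> i / C _ C: inserts after position(s) 2, 6: uzipousigot
surface: uzipousigot

cell ASPECT=so, MOD=ne:
underlying: uzpo-lu-got
1. f -> v, p -> b, s -> z, t -> d / V _ V: no change
2. 0 -> i / C _ C: inserts after position(s) 2: uzipolugot
surface: uzipolugot

cell ASPECT=so, MOD=lu:
underlying: uzpo-lu-sub
1. f -> v, p -> b, s -> z, t -> d / V _ V: fires at position(s) 7: uzpoluzub
2. 0 -> i / C _ C: inserts after position(s) 2: uzipoluzub
surface: uzipoluzub

cell ASPECT=ri, MOD=ne:
underlying: uzpo-ap-got
1. f -> v, p -> b, s -> z, t -> d / V _ V: no change
2. 0 -> i / C _ C: inserts after position(s) 2, 6: uzipoapigot
surface: uzipoapigot


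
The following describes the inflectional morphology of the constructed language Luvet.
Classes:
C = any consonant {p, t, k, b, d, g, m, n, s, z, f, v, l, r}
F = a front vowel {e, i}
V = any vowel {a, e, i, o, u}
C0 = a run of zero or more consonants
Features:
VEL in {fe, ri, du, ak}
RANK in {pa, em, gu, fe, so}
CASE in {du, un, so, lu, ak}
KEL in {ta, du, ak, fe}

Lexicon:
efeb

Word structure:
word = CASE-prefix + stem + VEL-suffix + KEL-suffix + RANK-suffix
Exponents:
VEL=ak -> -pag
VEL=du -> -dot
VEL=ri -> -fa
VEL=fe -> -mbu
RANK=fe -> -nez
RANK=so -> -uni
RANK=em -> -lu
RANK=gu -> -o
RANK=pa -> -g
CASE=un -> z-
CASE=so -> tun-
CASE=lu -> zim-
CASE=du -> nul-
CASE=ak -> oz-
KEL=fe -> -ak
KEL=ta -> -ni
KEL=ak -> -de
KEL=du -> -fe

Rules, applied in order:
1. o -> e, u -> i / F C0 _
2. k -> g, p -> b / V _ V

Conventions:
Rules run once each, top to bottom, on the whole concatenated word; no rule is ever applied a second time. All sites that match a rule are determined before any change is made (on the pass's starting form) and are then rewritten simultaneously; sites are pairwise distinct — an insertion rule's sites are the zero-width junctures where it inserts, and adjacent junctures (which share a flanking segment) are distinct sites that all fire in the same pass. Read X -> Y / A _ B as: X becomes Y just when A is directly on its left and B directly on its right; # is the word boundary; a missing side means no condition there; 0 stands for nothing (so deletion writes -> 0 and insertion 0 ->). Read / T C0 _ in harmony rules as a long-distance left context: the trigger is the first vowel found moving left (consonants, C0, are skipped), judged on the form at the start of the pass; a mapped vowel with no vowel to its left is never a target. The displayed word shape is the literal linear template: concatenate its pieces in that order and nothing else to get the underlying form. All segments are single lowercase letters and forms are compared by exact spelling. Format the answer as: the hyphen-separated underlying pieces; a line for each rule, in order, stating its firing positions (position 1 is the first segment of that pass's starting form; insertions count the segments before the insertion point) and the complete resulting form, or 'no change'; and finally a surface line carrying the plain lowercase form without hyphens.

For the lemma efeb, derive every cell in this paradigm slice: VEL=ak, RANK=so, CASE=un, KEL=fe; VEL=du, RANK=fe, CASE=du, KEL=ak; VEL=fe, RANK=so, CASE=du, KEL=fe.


cell VEL=ak, RANK=so, CASE=un, KEL=fe:
underlying: z-efeb-pag-ak-uni
1. o -> e, u -> i / F C0 _: no change
2. k -> g, p -> b / V _ V: fires at position(s) 10: zefebpagaguni
surface: zefebpagaguni

cell VEL=du, RANK=fe, CASE=du, KEL=ak:
underlying: nul-efeb-dot-de-nez
1. o -> e, u -> i / F C0 _: fires at position(s) 9: nulefebdetdenez
2. k -> g, p -> b / V _ V: no change
surface: nulefebdetdenez

cell VEL=fe, RANK=so, CASE=du, KEL=fe:
underlying: nul-efeb-mbu-ak-uni
1. o -> e, u -> i / F C0 _: fires at position(s) 10: nulefebmbiakuni
2. k -> g, p -> b / V _ V: fires at position(s) 12: nulefebmbiaguni
surface: nulefebmbiaguni


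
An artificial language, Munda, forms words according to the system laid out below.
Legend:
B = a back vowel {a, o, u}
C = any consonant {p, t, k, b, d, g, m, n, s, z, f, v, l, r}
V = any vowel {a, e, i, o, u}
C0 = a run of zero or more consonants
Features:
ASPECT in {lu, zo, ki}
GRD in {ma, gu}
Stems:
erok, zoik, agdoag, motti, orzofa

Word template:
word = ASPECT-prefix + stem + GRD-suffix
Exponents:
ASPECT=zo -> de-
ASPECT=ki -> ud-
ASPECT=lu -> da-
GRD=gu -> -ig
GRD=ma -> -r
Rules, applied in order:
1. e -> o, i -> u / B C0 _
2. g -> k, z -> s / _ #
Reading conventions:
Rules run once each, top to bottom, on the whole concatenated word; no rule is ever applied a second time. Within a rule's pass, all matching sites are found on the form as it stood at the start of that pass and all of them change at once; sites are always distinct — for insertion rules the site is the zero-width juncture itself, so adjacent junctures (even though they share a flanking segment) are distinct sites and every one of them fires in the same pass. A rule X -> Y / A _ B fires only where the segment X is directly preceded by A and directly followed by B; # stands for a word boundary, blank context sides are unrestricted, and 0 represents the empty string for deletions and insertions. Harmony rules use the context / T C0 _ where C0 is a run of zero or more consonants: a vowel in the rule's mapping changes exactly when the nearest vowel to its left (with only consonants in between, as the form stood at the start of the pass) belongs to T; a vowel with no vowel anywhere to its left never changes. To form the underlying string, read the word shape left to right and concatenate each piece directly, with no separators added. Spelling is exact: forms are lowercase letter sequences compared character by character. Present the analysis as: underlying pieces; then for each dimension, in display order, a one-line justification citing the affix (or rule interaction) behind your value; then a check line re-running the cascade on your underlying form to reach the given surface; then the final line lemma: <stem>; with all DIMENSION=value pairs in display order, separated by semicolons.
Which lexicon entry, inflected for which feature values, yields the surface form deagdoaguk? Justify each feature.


underlying: de-agdoag-ig
ASPECT=zo - signalled by the affix de-
GRD=gu - signalled by the affix -ig
check: deagdoagig -> deagdoagug -> deagdoaguk
lemma: agdoag; ASPECT=zo; GRD=gu


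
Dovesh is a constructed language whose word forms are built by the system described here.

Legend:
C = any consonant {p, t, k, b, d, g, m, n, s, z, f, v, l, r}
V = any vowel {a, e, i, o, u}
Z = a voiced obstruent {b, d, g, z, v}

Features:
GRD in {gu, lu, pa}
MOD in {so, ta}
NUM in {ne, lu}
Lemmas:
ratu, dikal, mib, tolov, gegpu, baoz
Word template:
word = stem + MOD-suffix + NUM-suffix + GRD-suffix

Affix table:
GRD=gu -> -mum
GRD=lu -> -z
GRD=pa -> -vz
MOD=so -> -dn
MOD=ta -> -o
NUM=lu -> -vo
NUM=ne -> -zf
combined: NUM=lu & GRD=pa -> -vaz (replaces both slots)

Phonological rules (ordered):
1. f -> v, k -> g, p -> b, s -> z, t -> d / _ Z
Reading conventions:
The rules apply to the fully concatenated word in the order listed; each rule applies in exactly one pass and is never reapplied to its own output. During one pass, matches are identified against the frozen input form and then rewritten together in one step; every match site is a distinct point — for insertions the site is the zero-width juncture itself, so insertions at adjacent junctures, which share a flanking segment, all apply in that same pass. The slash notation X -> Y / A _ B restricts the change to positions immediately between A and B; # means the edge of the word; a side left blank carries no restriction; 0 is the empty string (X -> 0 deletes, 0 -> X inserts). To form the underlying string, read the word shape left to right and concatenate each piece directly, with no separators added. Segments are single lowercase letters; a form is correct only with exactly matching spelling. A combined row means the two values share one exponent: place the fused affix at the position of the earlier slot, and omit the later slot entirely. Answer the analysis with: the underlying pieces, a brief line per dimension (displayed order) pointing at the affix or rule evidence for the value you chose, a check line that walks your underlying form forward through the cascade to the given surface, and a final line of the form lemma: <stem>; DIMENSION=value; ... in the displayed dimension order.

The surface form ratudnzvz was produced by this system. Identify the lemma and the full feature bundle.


underlying: ratu-dn-zf-z
GRD=lu - signalled by the affix -z
MOD=so - signalled by the affix -dn
NUM=ne - signalled by the affix -zf
check: ratudnzfz -> ratudnzvz
lemma: ratu; GRD=lu; MOD=so; NUM=ne


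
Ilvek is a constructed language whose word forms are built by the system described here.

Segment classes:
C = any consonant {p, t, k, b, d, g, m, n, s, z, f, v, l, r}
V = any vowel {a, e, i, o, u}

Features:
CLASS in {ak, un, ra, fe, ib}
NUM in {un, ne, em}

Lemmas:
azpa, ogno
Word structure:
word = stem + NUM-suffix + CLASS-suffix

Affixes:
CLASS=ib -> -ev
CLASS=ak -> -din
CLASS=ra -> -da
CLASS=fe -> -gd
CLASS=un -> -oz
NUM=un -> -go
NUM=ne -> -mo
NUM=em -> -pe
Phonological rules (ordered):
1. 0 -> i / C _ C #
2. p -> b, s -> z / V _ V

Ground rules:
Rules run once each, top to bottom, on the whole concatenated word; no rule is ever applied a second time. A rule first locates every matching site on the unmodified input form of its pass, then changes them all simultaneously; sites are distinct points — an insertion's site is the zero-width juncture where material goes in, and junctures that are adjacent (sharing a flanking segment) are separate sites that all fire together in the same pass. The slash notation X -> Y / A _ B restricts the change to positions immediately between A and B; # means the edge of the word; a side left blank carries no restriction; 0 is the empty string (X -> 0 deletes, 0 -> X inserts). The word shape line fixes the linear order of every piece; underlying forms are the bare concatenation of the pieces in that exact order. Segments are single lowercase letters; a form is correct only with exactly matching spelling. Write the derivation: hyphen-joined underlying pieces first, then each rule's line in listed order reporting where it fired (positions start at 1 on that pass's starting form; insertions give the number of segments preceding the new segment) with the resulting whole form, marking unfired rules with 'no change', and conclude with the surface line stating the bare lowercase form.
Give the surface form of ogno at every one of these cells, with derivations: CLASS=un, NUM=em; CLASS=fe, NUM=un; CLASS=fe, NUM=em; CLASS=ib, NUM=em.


cell CLASS=un, NUM=em:
underlying: ogno-pe-oz
1. 0 -> i / C _ C #: no change
2. p -> b, s -> z / V _ V: fires at position(s) 5: ognobeoz
surface: ognobeoz

cell CLASS=fe, NUM=un:
underlying: ogno-go-gd
1. 0 -> i / C _ C #: inserts after position(s) 7: ognogogid
2. p -> b, s -> z / V _ V: no change
surface: ognogogid

cell CLASS=fe, NUM=em:
underlying: ogno-pe-gd
1. 0 -> i / C _ C #: inserts after position(s) 7: ognopegid
2. p -> b, s -> z / V _ V: fires at position(s) 5: ognobegid
surface: ognobegid

cell CLASS=ib, NUM=em:
underlying: ogno-pe-ev
1. 0 -> i / C _ C #: no change
2. p -> b, s -> z / V _ V: fires at position(s) 5: ognobeev
surface: ognobeev


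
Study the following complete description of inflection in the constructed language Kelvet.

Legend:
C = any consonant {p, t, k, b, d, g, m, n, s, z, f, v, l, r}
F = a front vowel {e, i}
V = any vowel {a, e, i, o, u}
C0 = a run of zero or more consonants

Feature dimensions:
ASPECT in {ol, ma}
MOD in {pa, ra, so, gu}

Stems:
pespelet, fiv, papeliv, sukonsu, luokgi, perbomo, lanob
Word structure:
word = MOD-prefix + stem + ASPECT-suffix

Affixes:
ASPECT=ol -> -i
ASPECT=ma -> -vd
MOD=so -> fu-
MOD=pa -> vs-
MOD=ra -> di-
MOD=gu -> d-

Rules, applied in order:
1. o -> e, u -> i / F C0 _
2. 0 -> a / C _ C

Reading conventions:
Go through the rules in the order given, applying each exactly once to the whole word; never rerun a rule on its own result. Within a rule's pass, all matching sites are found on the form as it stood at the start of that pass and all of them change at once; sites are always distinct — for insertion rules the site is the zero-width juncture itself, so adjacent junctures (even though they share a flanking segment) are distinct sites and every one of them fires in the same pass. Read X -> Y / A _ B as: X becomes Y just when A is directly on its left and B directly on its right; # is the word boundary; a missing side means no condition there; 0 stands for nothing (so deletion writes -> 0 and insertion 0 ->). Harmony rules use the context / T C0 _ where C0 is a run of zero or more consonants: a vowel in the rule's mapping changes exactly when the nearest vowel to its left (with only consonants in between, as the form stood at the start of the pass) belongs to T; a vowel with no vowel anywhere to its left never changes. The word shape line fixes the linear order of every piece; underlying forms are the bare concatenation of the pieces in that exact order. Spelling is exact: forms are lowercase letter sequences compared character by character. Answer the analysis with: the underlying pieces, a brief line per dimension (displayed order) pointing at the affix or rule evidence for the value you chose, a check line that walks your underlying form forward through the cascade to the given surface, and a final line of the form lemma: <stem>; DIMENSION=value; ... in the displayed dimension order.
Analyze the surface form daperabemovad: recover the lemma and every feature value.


underlying: d-perbomo-vd
ASPECT=ma - signalled by the affix -vd
MOD=gu - signalled by the affix d-
check: dperbomovd -> dperbemovd -> daperabemovad
lemma: perbomo; ASPECT=ma; MOD=gu


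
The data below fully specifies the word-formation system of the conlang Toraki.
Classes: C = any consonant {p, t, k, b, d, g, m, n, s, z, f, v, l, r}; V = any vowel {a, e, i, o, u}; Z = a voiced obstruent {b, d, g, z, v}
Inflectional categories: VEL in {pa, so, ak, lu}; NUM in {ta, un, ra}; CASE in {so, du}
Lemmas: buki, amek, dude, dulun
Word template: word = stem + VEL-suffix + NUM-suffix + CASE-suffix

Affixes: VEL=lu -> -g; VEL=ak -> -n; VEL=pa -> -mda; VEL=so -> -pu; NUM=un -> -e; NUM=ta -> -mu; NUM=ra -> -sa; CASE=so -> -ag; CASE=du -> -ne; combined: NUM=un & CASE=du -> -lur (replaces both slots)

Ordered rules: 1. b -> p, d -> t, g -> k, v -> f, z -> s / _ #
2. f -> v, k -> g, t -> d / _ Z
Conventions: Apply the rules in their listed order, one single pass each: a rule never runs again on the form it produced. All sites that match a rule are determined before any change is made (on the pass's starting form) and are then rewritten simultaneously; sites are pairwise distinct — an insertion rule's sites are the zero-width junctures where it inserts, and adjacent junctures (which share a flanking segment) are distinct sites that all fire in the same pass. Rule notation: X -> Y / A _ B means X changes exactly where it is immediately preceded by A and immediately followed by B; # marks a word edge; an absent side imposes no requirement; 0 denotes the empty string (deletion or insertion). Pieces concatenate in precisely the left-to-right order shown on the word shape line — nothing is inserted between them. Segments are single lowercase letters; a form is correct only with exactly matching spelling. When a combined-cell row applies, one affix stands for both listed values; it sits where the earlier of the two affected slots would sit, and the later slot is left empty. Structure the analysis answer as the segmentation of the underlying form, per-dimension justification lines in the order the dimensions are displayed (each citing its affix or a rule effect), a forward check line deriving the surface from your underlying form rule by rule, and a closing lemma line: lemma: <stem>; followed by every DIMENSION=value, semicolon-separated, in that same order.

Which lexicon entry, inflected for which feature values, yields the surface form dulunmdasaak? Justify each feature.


underlying: dulun-mda-sa-ag
VEL=pa - signalled by the affix -mda
NUM=ra - signalled by the affix -sa
CASE=so - signalled by the affix -ag
check: dulunmdasaag -> dulunmdasaak -> dulunmdasaak
lemma: dulun; VEL=pa; NUM=ra; CASE=so


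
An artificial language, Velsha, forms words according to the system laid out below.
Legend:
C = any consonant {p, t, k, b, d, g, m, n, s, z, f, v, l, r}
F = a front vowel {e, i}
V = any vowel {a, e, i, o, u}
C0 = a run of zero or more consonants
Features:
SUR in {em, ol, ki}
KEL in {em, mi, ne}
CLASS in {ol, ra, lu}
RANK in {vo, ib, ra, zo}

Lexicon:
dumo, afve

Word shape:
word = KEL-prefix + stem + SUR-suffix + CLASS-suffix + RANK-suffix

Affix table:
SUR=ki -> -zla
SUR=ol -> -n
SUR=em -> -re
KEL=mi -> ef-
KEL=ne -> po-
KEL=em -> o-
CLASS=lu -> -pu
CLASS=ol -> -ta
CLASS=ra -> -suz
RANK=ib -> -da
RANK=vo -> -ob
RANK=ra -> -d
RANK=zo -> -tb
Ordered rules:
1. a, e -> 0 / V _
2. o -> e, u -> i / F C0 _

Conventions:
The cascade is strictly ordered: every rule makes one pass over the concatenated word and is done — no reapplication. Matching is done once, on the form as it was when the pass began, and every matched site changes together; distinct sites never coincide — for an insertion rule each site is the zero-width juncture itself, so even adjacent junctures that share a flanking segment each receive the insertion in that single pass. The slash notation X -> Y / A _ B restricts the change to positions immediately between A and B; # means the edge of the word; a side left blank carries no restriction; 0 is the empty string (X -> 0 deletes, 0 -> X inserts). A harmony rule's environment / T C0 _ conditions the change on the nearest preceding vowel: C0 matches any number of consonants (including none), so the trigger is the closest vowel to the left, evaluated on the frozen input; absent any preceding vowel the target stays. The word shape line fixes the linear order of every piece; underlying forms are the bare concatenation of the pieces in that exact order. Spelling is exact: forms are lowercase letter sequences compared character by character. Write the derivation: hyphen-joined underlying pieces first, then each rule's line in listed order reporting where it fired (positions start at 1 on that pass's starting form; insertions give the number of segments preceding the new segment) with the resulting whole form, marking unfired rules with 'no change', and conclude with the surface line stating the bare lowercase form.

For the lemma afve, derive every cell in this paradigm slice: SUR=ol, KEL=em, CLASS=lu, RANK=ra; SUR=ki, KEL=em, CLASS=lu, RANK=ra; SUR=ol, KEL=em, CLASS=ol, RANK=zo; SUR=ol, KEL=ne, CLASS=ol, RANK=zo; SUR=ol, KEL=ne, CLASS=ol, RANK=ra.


cell SUR=ol, KEL=em, CLASS=lu, RANK=ra:
underlying: o-afve-n-pu-d
1. a, e -> 0 / V _: fires at position(s) 2: ofvenpud
2. o -> e, u -> i / F C0 _: fires at position(s) 7: ofvenpid
surface: ofvenpid

cell SUR=ki, KEL=em, CLASS=lu, RANK=ra:
underlying: o-afve-zla-pu-d
1. a, e -> 0 / V _: fires at position(s) 2: ofvezlapud
2. o -> e, u -> i / F C0 _: no change
surface: ofvezlapud

cell SUR=ol, KEL=em, CLASS=ol, RANK=zo:
underlying: o-afve-n-ta-tb
1. a, e -> 0 / V _: fires at position(s) 2: ofventatb
2. o -> e, u -> i / F C0 _: no change
surface: ofventatb

cell SUR=ol, KEL=ne, CLASS=ol, RANK=zo:
underlying: po-afve-n-ta-tb
1. a, e -> 0 / V _: fires at position(s) 3: pofventatb
2. o -> e, u -> i / F C0 _: no change
surface: pofventatb

cell SUR=ol, KEL=ne, CLASS=ol, RANK=ra:
underlying: po-afve-n-ta-d
1. a, e -> 0 / V _: fires at position(s) 3: pofventad
2. o -> e, u -> i / F C0 _: no change
surface: pofventad


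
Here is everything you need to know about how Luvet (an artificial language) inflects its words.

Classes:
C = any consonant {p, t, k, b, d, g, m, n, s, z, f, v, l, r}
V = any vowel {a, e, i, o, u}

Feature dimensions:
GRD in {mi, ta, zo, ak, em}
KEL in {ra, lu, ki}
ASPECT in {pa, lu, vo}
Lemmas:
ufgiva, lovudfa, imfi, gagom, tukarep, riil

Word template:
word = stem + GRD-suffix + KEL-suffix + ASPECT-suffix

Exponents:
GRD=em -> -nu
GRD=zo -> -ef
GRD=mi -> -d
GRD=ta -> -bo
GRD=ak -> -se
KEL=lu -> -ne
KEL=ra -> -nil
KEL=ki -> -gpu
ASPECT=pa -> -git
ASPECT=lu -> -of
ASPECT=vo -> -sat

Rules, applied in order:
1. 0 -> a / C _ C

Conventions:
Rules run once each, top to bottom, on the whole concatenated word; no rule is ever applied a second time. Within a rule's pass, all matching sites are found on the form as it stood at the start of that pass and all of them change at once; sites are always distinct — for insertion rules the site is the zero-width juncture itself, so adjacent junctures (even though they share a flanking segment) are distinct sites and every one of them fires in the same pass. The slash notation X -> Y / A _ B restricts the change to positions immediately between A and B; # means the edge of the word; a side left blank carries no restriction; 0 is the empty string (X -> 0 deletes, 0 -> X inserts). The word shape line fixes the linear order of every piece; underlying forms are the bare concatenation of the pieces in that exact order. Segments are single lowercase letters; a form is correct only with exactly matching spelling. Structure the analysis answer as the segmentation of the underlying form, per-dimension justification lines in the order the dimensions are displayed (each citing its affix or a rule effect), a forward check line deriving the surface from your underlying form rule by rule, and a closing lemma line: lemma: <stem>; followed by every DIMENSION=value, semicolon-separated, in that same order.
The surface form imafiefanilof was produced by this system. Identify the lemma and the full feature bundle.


underlying: imfi-ef-nil-of
GRD=zo - signalled by the affix -ef
KEL=ra - signalled by the affix -nil
ASPECT=lu - signalled by the affix -of
check: imfiefnilof -> imafiefanilof
lemma: imfi; GRD=zo; KEL=ra; ASPECT=lu


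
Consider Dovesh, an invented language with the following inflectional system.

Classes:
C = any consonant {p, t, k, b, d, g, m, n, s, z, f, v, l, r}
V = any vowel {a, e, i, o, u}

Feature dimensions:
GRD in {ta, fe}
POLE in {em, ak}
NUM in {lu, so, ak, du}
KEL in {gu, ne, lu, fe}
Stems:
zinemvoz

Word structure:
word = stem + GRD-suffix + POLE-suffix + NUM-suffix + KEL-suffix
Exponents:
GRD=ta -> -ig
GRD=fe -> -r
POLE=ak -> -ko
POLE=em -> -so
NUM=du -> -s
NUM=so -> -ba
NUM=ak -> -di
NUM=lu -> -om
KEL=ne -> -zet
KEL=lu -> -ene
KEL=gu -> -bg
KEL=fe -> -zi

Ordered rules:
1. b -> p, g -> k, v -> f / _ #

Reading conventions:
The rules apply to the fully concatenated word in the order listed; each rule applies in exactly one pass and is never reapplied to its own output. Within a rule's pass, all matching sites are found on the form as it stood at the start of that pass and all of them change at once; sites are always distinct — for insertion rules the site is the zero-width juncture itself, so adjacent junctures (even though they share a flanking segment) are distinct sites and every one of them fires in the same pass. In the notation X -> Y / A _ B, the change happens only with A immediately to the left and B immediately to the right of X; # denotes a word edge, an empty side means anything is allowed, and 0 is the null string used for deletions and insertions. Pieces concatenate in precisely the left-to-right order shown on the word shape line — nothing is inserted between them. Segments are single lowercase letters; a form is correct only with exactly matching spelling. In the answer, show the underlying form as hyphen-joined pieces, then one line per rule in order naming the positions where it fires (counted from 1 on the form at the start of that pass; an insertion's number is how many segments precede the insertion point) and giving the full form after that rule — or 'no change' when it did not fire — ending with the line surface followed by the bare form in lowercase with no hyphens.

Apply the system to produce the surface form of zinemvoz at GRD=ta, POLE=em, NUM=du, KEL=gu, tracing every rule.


underlying: zinemvoz-ig-so-s-bg
1. b -> p, g -> k, v -> f / _ #: fires at position(s) 15: zinemvozigsosbk
surface: zinemvozigsosbk


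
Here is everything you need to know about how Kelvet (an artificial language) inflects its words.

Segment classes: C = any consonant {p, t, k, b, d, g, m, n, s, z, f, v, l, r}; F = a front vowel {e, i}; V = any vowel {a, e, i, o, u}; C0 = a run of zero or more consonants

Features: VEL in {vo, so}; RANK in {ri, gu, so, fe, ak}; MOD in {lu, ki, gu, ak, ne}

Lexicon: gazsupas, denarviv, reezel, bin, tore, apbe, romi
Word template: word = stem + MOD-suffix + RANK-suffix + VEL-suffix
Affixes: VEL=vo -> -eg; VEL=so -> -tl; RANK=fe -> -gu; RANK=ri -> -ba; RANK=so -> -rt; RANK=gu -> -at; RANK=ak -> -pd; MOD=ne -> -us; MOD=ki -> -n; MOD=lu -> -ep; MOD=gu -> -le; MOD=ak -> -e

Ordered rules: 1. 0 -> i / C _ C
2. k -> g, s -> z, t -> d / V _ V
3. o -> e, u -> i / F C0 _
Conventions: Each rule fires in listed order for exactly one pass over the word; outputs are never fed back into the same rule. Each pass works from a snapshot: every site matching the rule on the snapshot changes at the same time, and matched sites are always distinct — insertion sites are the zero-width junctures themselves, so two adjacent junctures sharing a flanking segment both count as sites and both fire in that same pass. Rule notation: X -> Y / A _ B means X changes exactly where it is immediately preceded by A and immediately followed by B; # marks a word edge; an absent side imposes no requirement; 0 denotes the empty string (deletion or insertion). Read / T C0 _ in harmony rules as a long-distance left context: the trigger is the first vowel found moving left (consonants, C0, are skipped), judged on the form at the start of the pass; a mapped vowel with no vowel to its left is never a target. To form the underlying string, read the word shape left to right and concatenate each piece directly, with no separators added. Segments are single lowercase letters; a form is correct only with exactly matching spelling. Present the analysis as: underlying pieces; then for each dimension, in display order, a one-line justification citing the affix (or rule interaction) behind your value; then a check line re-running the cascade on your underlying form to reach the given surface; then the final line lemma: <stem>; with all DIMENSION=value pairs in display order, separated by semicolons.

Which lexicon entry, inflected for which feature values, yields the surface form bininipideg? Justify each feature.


underlying: bin-n-pd-eg
VEL=vo - signalled by the affix -eg
RANK=ak - signalled by the affix -pd
MOD=ki - signalled by the affix -n
check: binnpdeg -> bininipideg -> bininipideg -> bininipideg
lemma: bin; VEL=vo; RANK=ak; MOD=ki


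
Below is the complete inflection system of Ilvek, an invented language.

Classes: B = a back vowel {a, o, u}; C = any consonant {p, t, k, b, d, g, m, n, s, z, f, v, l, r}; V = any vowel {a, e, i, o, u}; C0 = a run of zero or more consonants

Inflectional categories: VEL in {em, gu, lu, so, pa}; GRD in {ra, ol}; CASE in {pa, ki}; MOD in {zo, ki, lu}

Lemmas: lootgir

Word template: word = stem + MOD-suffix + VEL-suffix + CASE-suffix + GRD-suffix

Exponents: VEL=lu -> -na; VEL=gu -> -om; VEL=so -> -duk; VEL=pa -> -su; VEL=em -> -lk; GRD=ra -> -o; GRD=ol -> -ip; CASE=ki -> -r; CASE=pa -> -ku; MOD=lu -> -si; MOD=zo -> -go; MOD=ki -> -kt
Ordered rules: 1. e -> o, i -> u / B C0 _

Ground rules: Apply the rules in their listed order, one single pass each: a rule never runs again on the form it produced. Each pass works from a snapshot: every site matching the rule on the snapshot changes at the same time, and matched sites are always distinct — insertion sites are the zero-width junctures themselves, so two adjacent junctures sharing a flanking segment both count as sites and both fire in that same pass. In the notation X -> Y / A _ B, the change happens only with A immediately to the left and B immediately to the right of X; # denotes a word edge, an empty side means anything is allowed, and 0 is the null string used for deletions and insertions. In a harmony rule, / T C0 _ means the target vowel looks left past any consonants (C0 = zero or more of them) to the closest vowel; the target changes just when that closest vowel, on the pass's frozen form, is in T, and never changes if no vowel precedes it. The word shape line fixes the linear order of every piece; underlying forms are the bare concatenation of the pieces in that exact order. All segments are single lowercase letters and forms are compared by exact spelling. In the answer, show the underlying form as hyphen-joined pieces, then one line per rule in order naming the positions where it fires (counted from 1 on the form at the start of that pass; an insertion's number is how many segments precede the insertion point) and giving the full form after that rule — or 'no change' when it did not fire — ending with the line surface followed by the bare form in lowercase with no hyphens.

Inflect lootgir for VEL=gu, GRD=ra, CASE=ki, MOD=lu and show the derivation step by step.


underlying: lootgir-si-om-r-o
1. e -> o, i -> u / B C0 _: fires at position(s) 6: lootgursiomro
surface: lootgursiomro


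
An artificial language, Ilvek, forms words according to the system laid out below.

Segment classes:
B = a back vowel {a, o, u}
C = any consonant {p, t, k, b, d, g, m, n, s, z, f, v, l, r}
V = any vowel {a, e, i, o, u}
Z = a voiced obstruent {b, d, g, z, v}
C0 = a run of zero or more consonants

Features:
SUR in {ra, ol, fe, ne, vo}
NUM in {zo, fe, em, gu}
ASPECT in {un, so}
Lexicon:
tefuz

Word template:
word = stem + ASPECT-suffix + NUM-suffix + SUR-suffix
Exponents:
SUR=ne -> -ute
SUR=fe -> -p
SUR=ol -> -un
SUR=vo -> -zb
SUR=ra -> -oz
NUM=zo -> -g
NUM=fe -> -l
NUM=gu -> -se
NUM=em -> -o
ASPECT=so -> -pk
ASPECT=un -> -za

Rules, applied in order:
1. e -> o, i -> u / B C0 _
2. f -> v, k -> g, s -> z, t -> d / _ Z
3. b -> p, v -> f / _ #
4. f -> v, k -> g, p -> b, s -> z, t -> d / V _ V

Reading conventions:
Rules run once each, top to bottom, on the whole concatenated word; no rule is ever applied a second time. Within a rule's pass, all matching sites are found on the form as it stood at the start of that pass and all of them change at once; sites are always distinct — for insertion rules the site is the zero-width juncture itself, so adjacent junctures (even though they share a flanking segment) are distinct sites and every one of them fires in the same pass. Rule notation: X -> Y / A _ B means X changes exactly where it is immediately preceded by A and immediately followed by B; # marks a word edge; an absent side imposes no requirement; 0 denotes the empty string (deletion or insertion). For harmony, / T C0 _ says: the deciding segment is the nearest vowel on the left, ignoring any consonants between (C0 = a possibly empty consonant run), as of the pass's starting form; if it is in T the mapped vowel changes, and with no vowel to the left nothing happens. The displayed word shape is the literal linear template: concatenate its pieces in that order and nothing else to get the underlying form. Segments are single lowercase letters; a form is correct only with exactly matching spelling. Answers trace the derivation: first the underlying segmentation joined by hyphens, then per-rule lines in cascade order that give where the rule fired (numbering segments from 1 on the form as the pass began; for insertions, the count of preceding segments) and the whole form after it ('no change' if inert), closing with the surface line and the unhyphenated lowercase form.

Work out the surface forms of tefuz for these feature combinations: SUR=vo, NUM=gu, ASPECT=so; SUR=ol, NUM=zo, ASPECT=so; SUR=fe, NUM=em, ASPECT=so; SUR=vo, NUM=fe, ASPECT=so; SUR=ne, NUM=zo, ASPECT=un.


cell SUR=vo, NUM=gu, ASPECT=so:
underlying: tefuz-pk-se-zb
1. e -> o, i -> u / B C0 _: fires at position(s) 9: tefuzpksozb
2. f -> v, k -> g, s -> z, t -> d / _ Z: no change
3. b -> p, v -> f / _ #: fires at position(s) 11: tefuzpksozp
4. f -> v, k -> g, p -> b, s -> z, t -> d / V _ V: fires at position(s) 3: tevuzpksozp
surface: tevuzpksozp

cell SUR=ol, NUM=zo, ASPECT=so:
underlying: tefuz-pk-g-un
1. e -> o, i -> u / B C0 _: no change
2. f -> v, k -> g, s -> z, t -> d / _ Z: fires at position(s) 7: tefuzpggun
3. b -> p, v -> f / _ #: no change
4. f -> v, k -> g, p -> b, s -> z, t -> d / V _ V: fires at position(s) 3: tevuzpggun
surface: tevuzpggun

cell SUR=fe, NUM=em, ASPECT=so:
underlying: tefuz-pk-o-p
1. e -> o, i -> u / B C0 _: no change
2. f -> v, k -> g, s -> z, t -> d / _ Z: no change
3. b -> p, v -> f / _ #: no change
4. f -> v, k -> g, p -> b, s -> z, t -> d / V _ V: fires at position(s) 3: tevuzpkop
surface: tevuzpkop

cell SUR=vo, NUM=fe, ASPECT=so:
underlying: tefuz-pk-l-zb
1. e -> o, i -> u / B C0 _: no change
2. f -> v, k -> g, s -> z, t -> d / _ Z: no change
3. b -> p, v -> f / _ #: fires at position(s) 10: tefuzpklzp
4. f -> v, k -> g, p -> b, s -> z, t -> d / V _ V: fires at position(s) 3: tevuzpklzp
surface: tevuzpklzp

cell SUR=ne, NUM=zo, ASPECT=un:
underlying: tefuz-za-g-ute
1. e -> o, i -> u / B C0 _: fires at position(s) 11: tefuzzaguto
2. f -> v, k -> g, s -> z, t -> d / _ Z: no change
3. b -> p, v -> f / _ #: no change
4. f -> v, k -> g, p -> b, s -> z, t -> d / V _ V: fires at position(s) 3, 10: tevuzzagudo
surface: tevuzzagudo
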